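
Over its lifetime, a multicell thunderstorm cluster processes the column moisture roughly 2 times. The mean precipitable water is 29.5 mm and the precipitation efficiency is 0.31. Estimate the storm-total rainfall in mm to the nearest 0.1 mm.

rainfall ≈ 18.3 mm

Each cycle deposits ε × PW = 0.31 × 29.5 = 9.145 mm.
Over 2 cycles: 2 × 9.145 = 18.3 mm.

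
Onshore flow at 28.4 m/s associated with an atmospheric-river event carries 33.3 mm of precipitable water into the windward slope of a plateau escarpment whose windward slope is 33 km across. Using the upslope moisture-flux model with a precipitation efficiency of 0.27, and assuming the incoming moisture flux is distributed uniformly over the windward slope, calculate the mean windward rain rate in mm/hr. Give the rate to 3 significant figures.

Incoming column moisture flux per unit ridge length: F = V × PW = 28.4 × 33.3 = 945.72 mm·m/s.
Spread over the 33 km slope with efficiency ε = 0.27: R = ε·F/W = 0.27 × 945.72 / 33000 m = 7.738e-03 mm/s.
R = 7.738e-03 × 3600 = 27.9 mm/hr.

R ≈ 27.9 mm/hr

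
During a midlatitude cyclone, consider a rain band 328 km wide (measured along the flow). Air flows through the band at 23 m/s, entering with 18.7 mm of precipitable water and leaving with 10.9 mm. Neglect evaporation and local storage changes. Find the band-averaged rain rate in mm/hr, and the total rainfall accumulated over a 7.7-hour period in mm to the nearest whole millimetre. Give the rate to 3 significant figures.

Column moisture flux per unit crosswind length is F = V × PW.
Inflow: F_in = 23 × 18.7 = 430.1 mm·m/s
Outflow: F_out = 23 × 10.9 = 250.7 mm·m/s
Steady-state rate R = (F_in − F_out)/L = (430.1 − 250.7) / 328000 m = 5.470e-04 mm/s.
R = 5.470e-04 × 3600 = 1.97 mm/hr.
Over 7.7 h: total = 1.97 × 7.7 = 15.169 ≈ 15 mm.

R ≈ 1.97 mm/hr; total ≈ 15 mm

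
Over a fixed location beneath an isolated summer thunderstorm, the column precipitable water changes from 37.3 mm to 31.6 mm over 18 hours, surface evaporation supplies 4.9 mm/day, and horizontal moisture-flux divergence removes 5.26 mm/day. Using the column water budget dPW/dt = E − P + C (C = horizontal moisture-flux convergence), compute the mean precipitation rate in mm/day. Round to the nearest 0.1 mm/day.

P ≈ 7.2 mm/day

dPW/dt = (31.6 − 37.3) mm / (18/24 day) = -7.600 mm/day.
P = E + C − dPW/dt = 4.9 + (-5.26) − (-7.600) = 7.2 mm/day.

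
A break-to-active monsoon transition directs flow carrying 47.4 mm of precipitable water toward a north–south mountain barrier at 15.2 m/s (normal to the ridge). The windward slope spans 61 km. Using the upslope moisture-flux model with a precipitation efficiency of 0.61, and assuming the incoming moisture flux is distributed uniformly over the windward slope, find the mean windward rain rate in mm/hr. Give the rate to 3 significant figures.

R ≈ 25.9 mm/hr

Incoming column moisture flux per unit ridge length: F = V × PW = 15.2 × 47.4 = 720.48 mm·m/s.
Spread over the 61 km slope with efficiency ε = 0.61: R = ε·F/W = 0.61 × 720.48 / 61000 m = 7.205e-03 mm/s.
R = 7.205e-03 × 3600 = 25.9 mm/hr.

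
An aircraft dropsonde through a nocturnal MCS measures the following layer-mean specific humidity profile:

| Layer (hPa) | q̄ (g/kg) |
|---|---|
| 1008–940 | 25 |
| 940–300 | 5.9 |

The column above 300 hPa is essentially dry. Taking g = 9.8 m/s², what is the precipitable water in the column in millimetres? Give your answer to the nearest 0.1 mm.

Precipitable water is the column-integrated vapour mass per unit area: PW = (1/g) Σ q̄ Δp, with q in kg/kg and Δp in Pa (1 kg/m² of water = 1 mm).
Layer 1008–940 hPa: Δp = 68 hPa = 6800 Pa, q̄ = 0.025 kg/kg → 0.025 × 6800 / 9.8 = 17.35 mm
Layer 940–300 hPa: Δp = 640 hPa = 64000 Pa, q̄ = 0.0059 kg/kg → 0.0059 × 64000 / 9.8 = 38.53 mm
PW = 17.35 + 38.53 = 55.88 ≈ 55.9 mm.

PW ≈ 55.9 mm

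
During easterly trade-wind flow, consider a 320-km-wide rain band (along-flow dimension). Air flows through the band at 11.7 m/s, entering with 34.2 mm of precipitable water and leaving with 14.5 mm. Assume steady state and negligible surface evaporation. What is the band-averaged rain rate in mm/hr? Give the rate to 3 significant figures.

Column moisture flux per unit crosswind length is F = V × PW.
Inflow: F_in = 11.7 × 34.2 = 400.14 mm·m/s
Outflow: F_out = 11.7 × 14.5 = 169.65 mm·m/s
Steady-state rate R = (F_in − F_out)/L = (400.14 − 169.65) / 320000 m = 7.203e-04 mm/s.
R = 7.203e-04 × 3600 = 2.59 mm/hr.

R ≈ 2.59 mm/hr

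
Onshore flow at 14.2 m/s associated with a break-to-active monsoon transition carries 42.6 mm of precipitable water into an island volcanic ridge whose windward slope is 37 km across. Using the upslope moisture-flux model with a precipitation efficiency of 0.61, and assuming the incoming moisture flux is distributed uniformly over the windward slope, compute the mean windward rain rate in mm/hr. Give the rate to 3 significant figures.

Incoming column moisture flux per unit ridge length: F = V × PW = 14.2 × 42.6 = 604.92 mm·m/s.
Spread over the 37 km slope with efficiency ε = 0.61: R = ε·F/W = 0.61 × 604.92 / 37000 m = 9.973e-03 mm/s.
R = 9.973e-03 × 3600 = 35.9 mm/hr.

R ≈ 35.9 mm/hr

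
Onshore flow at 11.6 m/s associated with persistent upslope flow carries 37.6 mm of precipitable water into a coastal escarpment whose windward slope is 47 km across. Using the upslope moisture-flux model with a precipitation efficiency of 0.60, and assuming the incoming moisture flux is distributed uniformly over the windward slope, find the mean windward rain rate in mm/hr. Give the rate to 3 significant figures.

Incoming column moisture flux per unit ridge length: F = V × PW = 11.6 × 37.6 = 436.16 mm·m/s.
Spread over the 47 km slope with efficiency ε = 0.60: R = ε·F/W = 0.60 × 436.16 / 47000 m = 5.568e-03 mm/s.
R = 5.568e-03 × 3600 = 20.0 mm/hr.

R ≈ 20.0 mm/hr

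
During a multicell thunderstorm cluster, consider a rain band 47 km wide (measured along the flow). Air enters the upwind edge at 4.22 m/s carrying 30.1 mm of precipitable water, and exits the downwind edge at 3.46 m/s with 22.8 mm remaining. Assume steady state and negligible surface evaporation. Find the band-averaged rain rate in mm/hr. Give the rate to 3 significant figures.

Column moisture flux per unit crosswind length is F = V × PW.
Inflow: F_in = 4.22 × 30.1 = 127.022 mm·m/s
Outflow: F_out = 3.46 × 22.8 = 78.888 mm·m/s
Steady-state rate R = (F_in − F_out)/L = (127.022 − 78.888) / 47000 m = 1.024e-03 mm/s.
R = 1.024e-03 × 3600 = 3.69 mm/hr.

R ≈ 3.69 mm/hr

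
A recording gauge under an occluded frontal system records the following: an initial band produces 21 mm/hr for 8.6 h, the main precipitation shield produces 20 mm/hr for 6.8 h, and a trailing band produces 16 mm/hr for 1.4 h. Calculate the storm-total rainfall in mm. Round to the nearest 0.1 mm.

Total = Σ Rᵢ Δtᵢ = 21 × 8.6 + 20 × 6.8 + 16 × 1.4
      = 180.6 + 136 + 22.4 = 339.0 mm.

total ≈ 339.0 mm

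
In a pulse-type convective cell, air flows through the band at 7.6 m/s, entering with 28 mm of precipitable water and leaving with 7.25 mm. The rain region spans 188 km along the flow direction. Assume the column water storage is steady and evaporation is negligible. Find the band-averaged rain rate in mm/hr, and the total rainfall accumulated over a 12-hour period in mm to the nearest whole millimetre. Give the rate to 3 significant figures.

Column moisture flux per unit crosswind length is F = V × PW.
Inflow: F_in = 7.6 × 28 = 212.8 mm·m/s
Outflow: F_out = 7.6 × 7.25 = 55.1 mm·m/s
Steady-state rate R = (F_in − F_out)/L = (212.8 − 55.1) / 188000 m = 8.388e-04 mm/s.
R = 8.388e-04 × 3600 = 3.02 mm/hr.
Over 12 h: total = 3.02 × 12 = 36.24 ≈ 36 mm.

R ≈ 3.02 mm/hr; total ≈ 36 mm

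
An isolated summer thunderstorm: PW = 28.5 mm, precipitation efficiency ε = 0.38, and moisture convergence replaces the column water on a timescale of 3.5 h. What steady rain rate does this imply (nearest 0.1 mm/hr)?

Each overturning extracts ε × PW = 0.38 × 28.5 = 10.83 mm.
Rate = ε·PW / τ = 10.83 / 3.5 h = 3.1 mm/hr.

R ≈ 3.1 mm/hr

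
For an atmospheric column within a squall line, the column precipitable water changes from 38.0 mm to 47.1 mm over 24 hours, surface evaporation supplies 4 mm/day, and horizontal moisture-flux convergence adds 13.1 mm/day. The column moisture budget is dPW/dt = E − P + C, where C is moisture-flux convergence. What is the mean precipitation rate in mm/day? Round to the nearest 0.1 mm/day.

dPW/dt = (47.1 − 38.0) mm / (24/24 day) = +9.100 mm/day.
P = E + C − dPW/dt = 4 + (13.1) − (+9.100) = 8.0 mm/day.

P ≈ 8.0 mm/day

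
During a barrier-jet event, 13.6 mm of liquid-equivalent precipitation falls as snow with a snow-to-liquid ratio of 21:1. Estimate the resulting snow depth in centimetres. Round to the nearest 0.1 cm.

Snow depth = liquid × ratio = 13.6 mm × 21 = 285.6 mm = 28.6 cm.

snow depth ≈ 28.6 cm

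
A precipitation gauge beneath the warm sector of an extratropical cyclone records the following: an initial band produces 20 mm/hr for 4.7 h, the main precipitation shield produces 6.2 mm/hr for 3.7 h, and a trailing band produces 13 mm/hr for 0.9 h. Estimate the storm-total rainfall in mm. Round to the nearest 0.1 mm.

total ≈ 128.6 mm

Total = Σ Rᵢ Δtᵢ = 20 × 4.7 + 6.2 × 3.7 + 13 × 0.9
      = 94 + 22.94 + 11.7 = 128.6 mm.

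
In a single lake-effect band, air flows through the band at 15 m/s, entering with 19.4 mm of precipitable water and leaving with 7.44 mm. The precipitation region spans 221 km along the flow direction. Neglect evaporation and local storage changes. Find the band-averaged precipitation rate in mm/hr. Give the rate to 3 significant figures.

Column moisture flux per unit crosswind length is F = V × PW.
Inflow: F_in = 15 × 19.4 = 291 mm·m/s
Outflow: F_out = 15 × 7.44 = 111.6 mm·m/s
Steady-state rate R = (F_in − F_out)/L = (291 − 111.6) / 221000 m = 8.118e-04 mm/s.
R = 8.118e-04 × 3600 = 2.92 mm/hr.

R ≈ 2.92 mm/hr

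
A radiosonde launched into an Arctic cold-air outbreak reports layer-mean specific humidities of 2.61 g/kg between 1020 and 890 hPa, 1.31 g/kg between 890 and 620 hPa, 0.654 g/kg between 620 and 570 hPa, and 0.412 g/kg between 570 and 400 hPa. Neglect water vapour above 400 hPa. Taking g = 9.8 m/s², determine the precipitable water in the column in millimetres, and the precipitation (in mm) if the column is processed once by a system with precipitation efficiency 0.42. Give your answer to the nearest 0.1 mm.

Precipitable water is the column-integrated vapour mass per unit area: PW = (1/g) Σ q̄ Δp, with q in kg/kg and Δp in Pa (1 kg/m² of water = 1 mm).
Layer 1020–890 hPa: Δp = 130 hPa = 13000 Pa, q̄ = 0.00261 kg/kg → 0.00261 × 13000 / 9.8 = 3.46 mm
Layer 890–620 hPa: Δp = 270 hPa = 27000 Pa, q̄ = 0.00131 kg/kg → 0.00131 × 27000 / 9.8 = 3.61 mm
Layer 620–570 hPa: Δp = 50 hPa = 5000 Pa, q̄ = 0.000654 kg/kg → 0.000654 × 5000 / 9.8 = 0.33 mm
Layer 570–400 hPa: Δp = 170 hPa = 17000 Pa, q̄ = 0.000412 kg/kg → 0.000412 × 17000 / 9.8 = 0.71 mm
PW = 3.46 + 3.61 + 0.33 + 0.71 = 8.11 ≈ 8.1 mm.
Precipitation = ε × PW = 0.42 × 8.1 = 3.4 mm.

PW ≈ 8.1 mm; precipitation ≈ 3.4 mm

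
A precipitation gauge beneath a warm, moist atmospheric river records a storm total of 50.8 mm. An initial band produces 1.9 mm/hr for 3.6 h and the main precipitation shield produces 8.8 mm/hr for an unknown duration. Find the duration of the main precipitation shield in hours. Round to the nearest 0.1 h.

Known phases: 1.9 × 3.6 = 6.84 mm.
Remaining depth = 50.8 − 6.84 = 43.96 mm.
Duration = 43.96 / 8.8 = 5.0 h.

duration ≈ 5.0 h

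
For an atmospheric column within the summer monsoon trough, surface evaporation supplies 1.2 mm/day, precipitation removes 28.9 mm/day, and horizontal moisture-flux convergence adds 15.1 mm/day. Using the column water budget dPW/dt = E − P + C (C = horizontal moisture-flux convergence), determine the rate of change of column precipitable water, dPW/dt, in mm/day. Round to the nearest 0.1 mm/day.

dPW/dt ≈ -12.6 mm/day

dPW/dt = E − P + C = 1.2 − 28.9 + (15.1) = -12.6 mm/day.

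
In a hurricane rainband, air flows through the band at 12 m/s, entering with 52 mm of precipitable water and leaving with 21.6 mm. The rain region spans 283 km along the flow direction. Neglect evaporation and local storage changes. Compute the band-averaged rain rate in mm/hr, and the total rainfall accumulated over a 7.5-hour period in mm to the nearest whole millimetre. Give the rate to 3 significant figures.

Column moisture flux per unit crosswind length is F = V × PW.
Inflow: F_in = 12 × 52 = 624 mm·m/s
Outflow: F_out = 12 × 21.6 = 259.2 mm·m/s
Steady-state rate R = (F_in − F_out)/L = (624 − 259.2) / 283000 m = 1.289e-03 mm/s.
R = 1.289e-03 × 3600 = 4.64 mm/hr.
Over 7.5 h: total = 4.64 × 7.5 = 34.8 ≈ 35 mm.

R ≈ 4.64 mm/hr; total ≈ 35 mm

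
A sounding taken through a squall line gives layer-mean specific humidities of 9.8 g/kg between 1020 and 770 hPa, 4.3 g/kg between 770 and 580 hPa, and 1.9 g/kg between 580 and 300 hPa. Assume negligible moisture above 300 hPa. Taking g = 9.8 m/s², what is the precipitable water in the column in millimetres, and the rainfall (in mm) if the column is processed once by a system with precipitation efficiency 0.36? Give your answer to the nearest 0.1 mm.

PW ≈ 38.8 mm; rainfall ≈ 14.0 mm

Precipitable water is the column-integrated vapour mass per unit area: PW = (1/g) Σ q̄ Δp, with q in kg/kg and Δp in Pa (1 kg/m² of water = 1 mm).
Layer 1020–770 hPa: Δp = 250 hPa = 25000 Pa, q̄ = 0.0098 kg/kg → 0.0098 × 25000 / 9.8 = 25.00 mm
Layer 770–580 hPa: Δp = 190 hPa = 19000 Pa, q̄ = 0.0043 kg/kg → 0.0043 × 19000 / 9.8 = 8.34 mm
Layer 580–300 hPa: Δp = 280 hPa = 28000 Pa, q̄ = 0.0019 kg/kg → 0.0019 × 28000 / 9.8 = 5.43 mm
PW = 25.00 + 8.34 + 5.43 = 38.77 ≈ 38.8 mm.
Rainfall = ε × PW = 0.36 × 38.8 = 14.0 mm.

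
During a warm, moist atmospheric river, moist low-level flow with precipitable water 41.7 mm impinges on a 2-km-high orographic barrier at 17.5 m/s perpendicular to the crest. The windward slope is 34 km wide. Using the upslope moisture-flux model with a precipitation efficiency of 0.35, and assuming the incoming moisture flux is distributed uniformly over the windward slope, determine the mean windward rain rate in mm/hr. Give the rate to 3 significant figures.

R ≈ 27.0 mm/hr

Incoming column moisture flux per unit ridge length: F = V × PW = 17.5 × 41.7 = 729.75 mm·m/s.
Spread over the 34 km slope with efficiency ε = 0.35: R = ε·F/W = 0.35 × 729.75 / 34000 m = 7.512e-03 mm/s.
R = 7.512e-03 × 3600 = 27.0 mm/hr.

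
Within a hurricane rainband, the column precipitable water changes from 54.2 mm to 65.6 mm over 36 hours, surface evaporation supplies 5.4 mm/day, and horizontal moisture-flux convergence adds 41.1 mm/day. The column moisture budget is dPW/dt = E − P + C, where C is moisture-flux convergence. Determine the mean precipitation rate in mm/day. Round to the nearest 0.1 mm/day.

dPW/dt = (65.6 − 54.2) mm / (36/24 day) = +7.600 mm/day.
P = E + C − dPW/dt = 5.4 + (41.1) − (+7.600) = 38.9 mm/day.

P ≈ 38.9 mm/day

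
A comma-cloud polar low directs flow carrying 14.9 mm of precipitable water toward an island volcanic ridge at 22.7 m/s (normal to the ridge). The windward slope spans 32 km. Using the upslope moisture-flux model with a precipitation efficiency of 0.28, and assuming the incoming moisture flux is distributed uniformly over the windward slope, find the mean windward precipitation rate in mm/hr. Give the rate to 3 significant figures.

R ≈ 10.7 mm/hr

Incoming column moisture flux per unit ridge length: F = V × PW = 22.7 × 14.9 = 338.23 mm·m/s.
Spread over the 32 km slope with efficiency ε = 0.28: R = ε·F/W = 0.28 × 338.23 / 32000 m = 2.960e-03 mm/s.
R = 2.960e-03 × 3600 = 10.7 mm/hr.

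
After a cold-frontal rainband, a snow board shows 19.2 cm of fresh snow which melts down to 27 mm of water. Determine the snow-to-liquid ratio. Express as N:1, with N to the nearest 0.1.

ratio ≈ 7.1

Ratio = snow depth / SWE = 192 mm / 27 mm = 7.1, i.e. 7.1:1.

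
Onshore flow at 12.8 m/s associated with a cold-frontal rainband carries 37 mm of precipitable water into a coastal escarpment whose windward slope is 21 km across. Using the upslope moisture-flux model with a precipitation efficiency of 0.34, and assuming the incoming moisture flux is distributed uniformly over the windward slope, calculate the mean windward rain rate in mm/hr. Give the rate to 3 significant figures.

Incoming column moisture flux per unit ridge length: F = V × PW = 12.8 × 37 = 473.6 mm·m/s.
Spread over the 21 km slope with efficiency ε = 0.34: R = ε·F/W = 0.34 × 473.6 / 21000 m = 7.668e-03 mm/s.
R = 7.668e-03 × 3600 = 27.6 mm/hr.

R ≈ 27.6 mm/hr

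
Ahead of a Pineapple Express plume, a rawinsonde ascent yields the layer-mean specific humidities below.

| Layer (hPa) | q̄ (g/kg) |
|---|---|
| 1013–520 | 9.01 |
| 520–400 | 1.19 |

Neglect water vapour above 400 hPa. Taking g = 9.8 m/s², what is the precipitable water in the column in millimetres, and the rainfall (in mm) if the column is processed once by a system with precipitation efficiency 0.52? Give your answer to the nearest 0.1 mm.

PW ≈ 46.8 mm; rainfall ≈ 24.3 mm

Precipitable water is the column-integrated vapour mass per unit area: PW = (1/g) Σ q̄ Δp, with q in kg/kg and Δp in Pa (1 kg/m² of water = 1 mm).
Layer 1013–520 hPa: Δp = 493 hPa = 49300 Pa, q̄ = 0.00901 kg/kg → 0.00901 × 49300 / 9.8 = 45.33 mm
Layer 520–400 hPa: Δp = 120 hPa = 12000 Pa, q̄ = 0.00119 kg/kg → 0.00119 × 12000 / 9.8 = 1.46 mm
PW = 45.33 + 1.46 = 46.79 ≈ 46.8 mm.
Rainfall = ε × PW = 0.52 × 46.8 = 24.3 mm.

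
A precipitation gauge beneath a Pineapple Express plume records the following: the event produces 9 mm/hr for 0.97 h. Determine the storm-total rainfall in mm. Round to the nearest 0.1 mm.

Total = Σ Rᵢ Δtᵢ = 9 × 0.97
      = 8.73 = 8.7 mm.

total ≈ 8.7 mm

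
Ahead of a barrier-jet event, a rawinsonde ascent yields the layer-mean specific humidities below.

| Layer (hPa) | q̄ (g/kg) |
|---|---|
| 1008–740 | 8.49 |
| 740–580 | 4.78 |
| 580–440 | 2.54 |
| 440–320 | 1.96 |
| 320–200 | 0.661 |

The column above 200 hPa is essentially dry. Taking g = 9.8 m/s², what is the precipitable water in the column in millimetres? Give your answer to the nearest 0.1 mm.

Precipitable water is the column-integrated vapour mass per unit area: PW = (1/g) Σ q̄ Δp, with q in kg/kg and Δp in Pa (1 kg/m² of water = 1 mm).
Layer 1008–740 hPa: Δp = 268 hPa = 26800 Pa, q̄ = 0.00849 kg/kg → 0.00849 × 26800 / 9.8 = 23.22 mm
Layer 740–580 hPa: Δp = 160 hPa = 16000 Pa, q̄ = 0.00478 kg/kg → 0.00478 × 16000 / 9.8 = 7.80 mm
Layer 580–440 hPa: Δp = 140 hPa = 14000 Pa, q̄ = 0.00254 kg/kg → 0.00254 × 14000 / 9.8 = 3.63 mm
Layer 440–320 hPa: Δp = 120 hPa = 12000 Pa, q̄ = 0.00196 kg/kg → 0.00196 × 12000 / 9.8 = 2.40 mm
Layer 320–200 hPa: Δp = 120 hPa = 12000 Pa, q̄ = 0.000661 kg/kg → 0.000661 × 12000 / 9.8 = 0.81 mm
PW = 23.22 + 7.80 + 3.63 + 2.40 + 0.81 = 37.86 ≈ 37.9 mm.

PW ≈ 37.9 mm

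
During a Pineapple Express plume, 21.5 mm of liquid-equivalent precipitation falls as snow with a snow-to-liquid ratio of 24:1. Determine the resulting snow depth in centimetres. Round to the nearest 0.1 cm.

snow depth ≈ 51.6 cm

Snow depth = liquid × ratio = 21.5 mm × 24 = 516 mm = 51.6 cm.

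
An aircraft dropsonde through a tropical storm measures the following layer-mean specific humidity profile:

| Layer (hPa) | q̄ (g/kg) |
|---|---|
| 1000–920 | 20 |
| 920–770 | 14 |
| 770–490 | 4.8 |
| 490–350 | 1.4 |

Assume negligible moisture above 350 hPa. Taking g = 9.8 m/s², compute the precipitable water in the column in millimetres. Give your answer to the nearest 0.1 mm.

Precipitable water is the column-integrated vapour mass per unit area: PW = (1/g) Σ q̄ Δp, with q in kg/kg and Δp in Pa (1 kg/m² of water = 1 mm).
Layer 1000–920 hPa: Δp = 80 hPa = 8000 Pa, q̄ = 0.02 kg/kg → 0.02 × 8000 / 9.8 = 16.33 mm
Layer 920–770 hPa: Δp = 150 hPa = 15000 Pa, q̄ = 0.014 kg/kg → 0.014 × 15000 / 9.8 = 21.43 mm
Layer 770–490 hPa: Δp = 280 hPa = 28000 Pa, q̄ = 0.0048 kg/kg → 0.0048 × 28000 / 9.8 = 13.71 mm
Layer 490–350 hPa: Δp = 140 hPa = 14000 Pa, q̄ = 0.0014 kg/kg → 0.0014 × 14000 / 9.8 = 2.00 mm
PW = 16.33 + 21.43 + 13.71 + 2.00 = 53.47 ≈ 53.5 mm.

PW ≈ 53.5 mm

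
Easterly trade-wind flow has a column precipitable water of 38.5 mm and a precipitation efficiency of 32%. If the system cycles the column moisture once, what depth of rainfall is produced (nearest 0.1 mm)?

Rainfall = ε × PW = 0.32 × 38.5 = 12.3 mm.

rainfall ≈ 12.3 mm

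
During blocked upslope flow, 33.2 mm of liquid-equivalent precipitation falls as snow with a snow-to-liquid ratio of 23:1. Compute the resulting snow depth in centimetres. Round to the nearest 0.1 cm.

snow depth ≈ 76.4 cm

Snow depth = liquid × ratio = 33.2 mm × 23 = 763.6 mm = 76.4 cm.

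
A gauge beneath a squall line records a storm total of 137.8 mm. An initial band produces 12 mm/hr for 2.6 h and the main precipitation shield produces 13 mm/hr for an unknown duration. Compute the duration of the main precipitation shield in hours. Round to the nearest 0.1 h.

duration ≈ 8.2 h

Known phases: 12 × 2.6 = 31.2 mm.
Remaining depth = 137.8 − 31.2 = 106.6 mm.
Duration = 106.6 / 13 = 8.2 h.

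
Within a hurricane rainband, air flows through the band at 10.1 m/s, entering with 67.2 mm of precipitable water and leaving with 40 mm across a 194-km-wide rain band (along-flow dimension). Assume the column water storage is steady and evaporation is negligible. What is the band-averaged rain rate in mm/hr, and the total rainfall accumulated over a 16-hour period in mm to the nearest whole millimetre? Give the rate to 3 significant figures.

Column moisture flux per unit crosswind length is F = V × PW.
Inflow: F_in = 10.1 × 67.2 = 678.72 mm·m/s
Outflow: F_out = 10.1 × 40 = 404 mm·m/s
Steady-state rate R = (F_in − F_out)/L = (678.72 − 404) / 194000 m = 1.416e-03 mm/s.
R = 1.416e-03 × 3600 = 5.10 mm/hr.
Over 16 h: total = 5.10 × 16 = 81.6 ≈ 82 mm.

R ≈ 5.10 mm/hr; total ≈ 82 mm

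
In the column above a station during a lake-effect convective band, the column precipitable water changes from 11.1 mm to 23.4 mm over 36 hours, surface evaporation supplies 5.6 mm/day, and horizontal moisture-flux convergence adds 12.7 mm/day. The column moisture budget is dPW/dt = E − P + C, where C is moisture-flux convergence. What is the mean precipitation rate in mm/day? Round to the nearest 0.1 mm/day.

P ≈ 10.1 mm/day

dPW/dt = (23.4 − 11.1) mm / (36/24 day) = +8.200 mm/day.
P = E + C − dPW/dt = 5.6 + (12.7) − (+8.200) = 10.1 mm/day.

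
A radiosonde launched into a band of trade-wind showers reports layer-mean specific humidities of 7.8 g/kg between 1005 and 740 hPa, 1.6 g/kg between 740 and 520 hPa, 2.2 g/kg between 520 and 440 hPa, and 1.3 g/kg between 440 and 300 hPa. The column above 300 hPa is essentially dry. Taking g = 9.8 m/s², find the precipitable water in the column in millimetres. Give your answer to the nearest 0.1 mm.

Precipitable water is the column-integrated vapour mass per unit area: PW = (1/g) Σ q̄ Δp, with q in kg/kg and Δp in Pa (1 kg/m² of water = 1 mm).
Layer 1005–740 hPa: Δp = 265 hPa = 26500 Pa, q̄ = 0.0078 kg/kg → 0.0078 × 26500 / 9.8 = 21.09 mm
Layer 740–520 hPa: Δp = 220 hPa = 22000 Pa, q̄ = 0.0016 kg/kg → 0.0016 × 22000 / 9.8 = 3.59 mm
Layer 520–440 hPa: Δp = 80 hPa = 8000 Pa, q̄ = 0.0022 kg/kg → 0.0022 × 8000 / 9.8 = 1.80 mm
Layer 440–300 hPa: Δp = 140 hPa = 14000 Pa, q̄ = 0.0013 kg/kg → 0.0013 × 14000 / 9.8 = 1.86 mm
PW = 21.09 + 3.59 + 1.80 + 1.86 = 28.34 ≈ 28.3 mm.

PW ≈ 28.3 mm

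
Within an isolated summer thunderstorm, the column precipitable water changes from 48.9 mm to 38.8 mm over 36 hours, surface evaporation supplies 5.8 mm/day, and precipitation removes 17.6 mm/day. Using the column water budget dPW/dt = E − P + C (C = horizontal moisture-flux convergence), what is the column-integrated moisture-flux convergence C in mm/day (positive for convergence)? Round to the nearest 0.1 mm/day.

C ≈ 5.1 mm/day

dPW/dt = (38.8 − 48.9) mm / (36/24 day) = -6.733 mm/day.
C = dPW/dt − E + P = (-6.733) − 5.8 + 17.6 = 5.1 mm/day.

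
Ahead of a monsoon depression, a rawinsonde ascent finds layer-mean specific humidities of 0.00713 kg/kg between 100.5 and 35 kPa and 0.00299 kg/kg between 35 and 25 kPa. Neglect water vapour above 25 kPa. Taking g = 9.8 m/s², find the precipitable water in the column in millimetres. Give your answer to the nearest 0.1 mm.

PW ≈ 50.7 mm

Precipitable water is the column-integrated vapour mass per unit area: PW = (1/g) Σ q̄ Δp, with q in kg/kg and Δp in Pa (1 kg/m² of water = 1 mm).
Layer 100.5–35 kPa: Δp = 655 hPa = 65500 Pa, q̄ = 0.00713 kg/kg → 0.00713 × 65500 / 9.8 = 47.65 mm
Layer 35–25 kPa: Δp = 100 hPa = 10000 Pa, q̄ = 0.00299 kg/kg → 0.00299 × 10000 / 9.8 = 3.05 mm
PW = 47.65 + 3.05 = 50.70 ≈ 50.7 mm.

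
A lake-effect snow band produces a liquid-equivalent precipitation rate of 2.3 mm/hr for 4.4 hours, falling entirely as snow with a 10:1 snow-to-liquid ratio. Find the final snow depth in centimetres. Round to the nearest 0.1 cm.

Liquid-equivalent depth = 2.3 × 4.4 = 10.12 mm.
Snow depth = 10.12 mm × 10 = 101.2 mm = 10.1 cm.

snow depth ≈ 10.1 cm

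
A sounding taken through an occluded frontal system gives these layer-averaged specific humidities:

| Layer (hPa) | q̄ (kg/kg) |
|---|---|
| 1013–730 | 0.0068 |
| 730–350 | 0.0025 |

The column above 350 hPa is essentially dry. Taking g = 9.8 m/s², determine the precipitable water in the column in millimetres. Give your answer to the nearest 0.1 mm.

PW ≈ 29.3 mm

Precipitable water is the column-integrated vapour mass per unit area: PW = (1/g) Σ q̄ Δp, with q in kg/kg and Δp in Pa (1 kg/m² of water = 1 mm).
Layer 1013–730 hPa: Δp = 283 hPa = 28300 Pa, q̄ = 0.0068 kg/kg → 0.0068 × 28300 / 9.8 = 19.64 mm
Layer 730–350 hPa: Δp = 380 hPa = 38000 Pa, q̄ = 0.0025 kg/kg → 0.0025 × 38000 / 9.8 = 9.69 mm
PW = 19.64 + 9.69 = 29.33 ≈ 29.3 mm.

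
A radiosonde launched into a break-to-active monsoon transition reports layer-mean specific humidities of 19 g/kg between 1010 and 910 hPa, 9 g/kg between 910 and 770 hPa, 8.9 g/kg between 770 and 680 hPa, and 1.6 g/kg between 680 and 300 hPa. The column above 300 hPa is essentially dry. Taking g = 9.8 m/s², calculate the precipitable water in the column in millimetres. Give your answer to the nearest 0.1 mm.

Precipitable water is the column-integrated vapour mass per unit area: PW = (1/g) Σ q̄ Δp, with q in kg/kg and Δp in Pa (1 kg/m² of water = 1 mm).
Layer 1010–910 hPa: Δp = 100 hPa = 10000 Pa, q̄ = 0.019 kg/kg → 0.019 × 10000 / 9.8 = 19.39 mm
Layer 910–770 hPa: Δp = 140 hPa = 14000 Pa, q̄ = 0.009 kg/kg → 0.009 × 14000 / 9.8 = 12.86 mm
Layer 770–680 hPa: Δp = 90 hPa = 9000 Pa, q̄ = 0.0089 kg/kg → 0.0089 × 9000 / 9.8 = 8.17 mm
Layer 680–300 hPa: Δp = 380 hPa = 38000 Pa, q̄ = 0.0016 kg/kg → 0.0016 × 38000 / 9.8 = 6.20 mm
PW = 19.39 + 12.86 + 8.17 + 6.20 = 46.62 ≈ 46.6 mm.

PW ≈ 46.6 mm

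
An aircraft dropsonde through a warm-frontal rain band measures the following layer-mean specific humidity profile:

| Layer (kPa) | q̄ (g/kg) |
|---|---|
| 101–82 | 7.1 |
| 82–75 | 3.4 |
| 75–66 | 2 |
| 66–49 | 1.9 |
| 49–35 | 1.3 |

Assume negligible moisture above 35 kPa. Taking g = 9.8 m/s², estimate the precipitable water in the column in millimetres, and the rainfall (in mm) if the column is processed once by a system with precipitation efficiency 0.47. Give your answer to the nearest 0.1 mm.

Precipitable water is the column-integrated vapour mass per unit area: PW = (1/g) Σ q̄ Δp, with q in kg/kg and Δp in Pa (1 kg/m² of water = 1 mm).
Layer 101–82 kPa: Δp = 190 hPa = 19000 Pa, q̄ = 0.0071 kg/kg → 0.0071 × 19000 / 9.8 = 13.77 mm
Layer 82–75 kPa: Δp = 70 hPa = 7000 Pa, q̄ = 0.0034 kg/kg → 0.0034 × 7000 / 9.8 = 2.43 mm
Layer 75–66 kPa: Δp = 90 hPa = 9000 Pa, q̄ = 0.002 kg/kg → 0.002 × 9000 / 9.8 = 1.84 mm
Layer 66–49 kPa: Δp = 170 hPa = 17000 Pa, q̄ = 0.0019 kg/kg → 0.0019 × 17000 / 9.8 = 3.30 mm
Layer 49–35 kPa: Δp = 140 hPa = 14000 Pa, q̄ = 0.0013 kg/kg → 0.0013 × 14000 / 9.8 = 1.86 mm
PW = 13.77 + 2.43 + 1.84 + 3.30 + 1.86 = 23.20 ≈ 23.2 mm.
Rainfall = ε × PW = 0.47 × 23.2 = 10.9 mm.

PW ≈ 23.2 mm; rainfall ≈ 10.9 mm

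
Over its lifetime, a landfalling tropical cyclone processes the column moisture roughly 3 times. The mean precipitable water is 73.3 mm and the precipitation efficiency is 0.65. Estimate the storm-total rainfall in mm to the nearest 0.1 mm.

rainfall ≈ 142.9 mm

Each cycle deposits ε × PW = 0.65 × 73.3 = 47.645 mm.
Over 3 cycles: 3 × 47.645 = 142.9 mm.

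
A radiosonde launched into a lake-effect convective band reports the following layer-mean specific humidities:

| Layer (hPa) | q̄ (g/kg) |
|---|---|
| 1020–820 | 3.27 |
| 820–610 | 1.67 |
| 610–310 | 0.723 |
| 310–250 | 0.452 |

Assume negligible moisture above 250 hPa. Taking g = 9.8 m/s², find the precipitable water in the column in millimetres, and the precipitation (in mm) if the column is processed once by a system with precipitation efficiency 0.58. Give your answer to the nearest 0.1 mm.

Precipitable water is the column-integrated vapour mass per unit area: PW = (1/g) Σ q̄ Δp, with q in kg/kg and Δp in Pa (1 kg/m² of water = 1 mm).
Layer 1020–820 hPa: Δp = 200 hPa = 20000 Pa, q̄ = 0.00327 kg/kg → 0.00327 × 20000 / 9.8 = 6.67 mm
Layer 820–610 hPa: Δp = 210 hPa = 21000 Pa, q̄ = 0.00167 kg/kg → 0.00167 × 21000 / 9.8 = 3.58 mm
Layer 610–310 hPa: Δp = 300 hPa = 30000 Pa, q̄ = 0.000723 kg/kg → 0.000723 × 30000 / 9.8 = 2.21 mm
Layer 310–250 hPa: Δp = 60 hPa = 6000 Pa, q̄ = 0.000452 kg/kg → 0.000452 × 6000 / 9.8 = 0.28 mm
PW = 6.67 + 3.58 + 2.21 + 0.28 = 12.74 ≈ 12.7 mm.
Precipitation = ε × PW = 0.58 × 12.7 = 7.4 mm.

PW ≈ 12.7 mm; precipitation ≈ 7.4 mm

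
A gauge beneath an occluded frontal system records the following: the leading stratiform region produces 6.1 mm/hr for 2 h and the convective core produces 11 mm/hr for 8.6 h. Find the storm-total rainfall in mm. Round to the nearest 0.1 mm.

total ≈ 106.8 mm

Total = Σ Rᵢ Δtᵢ = 6.1 × 2 + 11 × 8.6
      = 12.2 + 94.6 = 106.8 mm.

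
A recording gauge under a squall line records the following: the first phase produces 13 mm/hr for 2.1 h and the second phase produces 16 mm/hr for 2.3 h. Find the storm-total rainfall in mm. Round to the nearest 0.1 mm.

Total = Σ Rᵢ Δtᵢ = 13 × 2.1 + 16 × 2.3
      = 27.3 + 36.8 = 64.1 mm.

total ≈ 64.1 mm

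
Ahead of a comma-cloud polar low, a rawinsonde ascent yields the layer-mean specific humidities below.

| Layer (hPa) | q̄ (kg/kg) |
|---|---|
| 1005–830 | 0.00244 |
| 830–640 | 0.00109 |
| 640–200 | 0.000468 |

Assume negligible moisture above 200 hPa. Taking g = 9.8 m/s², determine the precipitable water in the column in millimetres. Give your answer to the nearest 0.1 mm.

PW ≈ 8.6 mm

Precipitable water is the column-integrated vapour mass per unit area: PW = (1/g) Σ q̄ Δp, with q in kg/kg and Δp in Pa (1 kg/m² of water = 1 mm).
Layer 1005–830 hPa: Δp = 175 hPa = 17500 Pa, q̄ = 0.00244 kg/kg → 0.00244 × 17500 / 9.8 = 4.36 mm
Layer 830–640 hPa: Δp = 190 hPa = 19000 Pa, q̄ = 0.00109 kg/kg → 0.00109 × 19000 / 9.8 = 2.11 mm
Layer 640–200 hPa: Δp = 440 hPa = 44000 Pa, q̄ = 0.000468 kg/kg → 0.000468 × 44000 / 9.8 = 2.10 mm
PW = 4.36 + 2.11 + 2.10 = 8.57 ≈ 8.6 mm.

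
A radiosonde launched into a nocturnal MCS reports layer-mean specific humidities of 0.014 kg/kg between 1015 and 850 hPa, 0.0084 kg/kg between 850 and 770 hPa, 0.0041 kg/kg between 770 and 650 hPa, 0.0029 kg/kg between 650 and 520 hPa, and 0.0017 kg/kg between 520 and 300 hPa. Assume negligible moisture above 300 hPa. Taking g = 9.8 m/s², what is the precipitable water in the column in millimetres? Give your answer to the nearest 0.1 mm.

Precipitable water is the column-integrated vapour mass per unit area: PW = (1/g) Σ q̄ Δp, with q in kg/kg and Δp in Pa (1 kg/m² of water = 1 mm).
Layer 1015–850 hPa: Δp = 165 hPa = 16500 Pa, q̄ = 0.014 kg/kg → 0.014 × 16500 / 9.8 = 23.57 mm
Layer 850–770 hPa: Δp = 80 hPa = 8000 Pa, q̄ = 0.0084 kg/kg → 0.0084 × 8000 / 9.8 = 6.86 mm
Layer 770–650 hPa: Δp = 120 hPa = 12000 Pa, q̄ = 0.0041 kg/kg → 0.0041 × 12000 / 9.8 = 5.02 mm
Layer 650–520 hPa: Δp = 130 hPa = 13000 Pa, q̄ = 0.0029 kg/kg → 0.0029 × 13000 / 9.8 = 3.85 mm
Layer 520–300 hPa: Δp = 220 hPa = 22000 Pa, q̄ = 0.0017 kg/kg → 0.0017 × 22000 / 9.8 = 3.82 mm
PW = 23.57 + 6.86 + 5.02 + 3.85 + 3.82 = 43.12 ≈ 43.1 mm.

PW ≈ 43.1 mm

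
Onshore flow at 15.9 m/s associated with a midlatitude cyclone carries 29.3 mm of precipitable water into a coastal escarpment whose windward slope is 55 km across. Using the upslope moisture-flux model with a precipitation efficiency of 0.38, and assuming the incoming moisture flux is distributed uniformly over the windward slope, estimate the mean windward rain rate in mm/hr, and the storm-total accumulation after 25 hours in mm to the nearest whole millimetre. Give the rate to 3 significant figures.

R ≈ 11.6 mm/hr; total ≈ 290 mm

Incoming column moisture flux per unit ridge length: F = V × PW = 15.9 × 29.3 = 465.87 mm·m/s.
Spread over the 55 km slope with efficiency ε = 0.38: R = ε·F/W = 0.38 × 465.87 / 55000 m = 3.219e-03 mm/s.
R = 3.219e-03 × 3600 = 11.6 mm/hr.
Over 25 h: total = 11.6 × 25 = 290 mm.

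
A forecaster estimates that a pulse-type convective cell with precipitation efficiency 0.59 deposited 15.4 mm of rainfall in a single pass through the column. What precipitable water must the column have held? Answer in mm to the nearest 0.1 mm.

PW = rainfall / ε = 15.4 / 0.59 = 26.1 mm.

PW ≈ 26.1 mm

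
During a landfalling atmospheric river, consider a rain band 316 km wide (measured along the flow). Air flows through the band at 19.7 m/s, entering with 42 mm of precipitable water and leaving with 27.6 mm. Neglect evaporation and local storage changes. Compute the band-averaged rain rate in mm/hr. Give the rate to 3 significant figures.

Column moisture flux per unit crosswind length is F = V × PW.
Inflow: F_in = 19.7 × 42 = 827.4 mm·m/s
Outflow: F_out = 19.7 × 27.6 = 543.72 mm·m/s
Steady-state rate R = (F_in − F_out)/L = (827.4 − 543.72) / 316000 m = 8.977e-04 mm/s.
R = 8.977e-04 × 3600 = 3.23 mm/hr.

R ≈ 3.23 mm/hr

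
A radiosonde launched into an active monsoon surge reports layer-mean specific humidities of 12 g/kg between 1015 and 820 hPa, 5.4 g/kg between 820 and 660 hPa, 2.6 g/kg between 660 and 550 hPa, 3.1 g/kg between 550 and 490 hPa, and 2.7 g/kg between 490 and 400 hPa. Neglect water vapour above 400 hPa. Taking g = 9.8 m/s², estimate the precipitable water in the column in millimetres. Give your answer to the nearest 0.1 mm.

Precipitable water is the column-integrated vapour mass per unit area: PW = (1/g) Σ q̄ Δp, with q in kg/kg and Δp in Pa (1 kg/m² of water = 1 mm).
Layer 1015–820 hPa: Δp = 195 hPa = 19500 Pa, q̄ = 0.012 kg/kg → 0.012 × 19500 / 9.8 = 23.88 mm
Layer 820–660 hPa: Δp = 160 hPa = 16000 Pa, q̄ = 0.0054 kg/kg → 0.0054 × 16000 / 9.8 = 8.82 mm
Layer 660–550 hPa: Δp = 110 hPa = 11000 Pa, q̄ = 0.0026 kg/kg → 0.0026 × 11000 / 9.8 = 2.92 mm
Layer 550–490 hPa: Δp = 60 hPa = 6000 Pa, q̄ = 0.0031 kg/kg → 0.0031 × 6000 / 9.8 = 1.90 mm
Layer 490–400 hPa: Δp = 90 hPa = 9000 Pa, q̄ = 0.0027 kg/kg → 0.0027 × 9000 / 9.8 = 2.48 mm
PW = 23.88 + 8.82 + 2.92 + 1.90 + 2.48 = 40.00 ≈ 40.0 mm.

PW ≈ 40.0 mm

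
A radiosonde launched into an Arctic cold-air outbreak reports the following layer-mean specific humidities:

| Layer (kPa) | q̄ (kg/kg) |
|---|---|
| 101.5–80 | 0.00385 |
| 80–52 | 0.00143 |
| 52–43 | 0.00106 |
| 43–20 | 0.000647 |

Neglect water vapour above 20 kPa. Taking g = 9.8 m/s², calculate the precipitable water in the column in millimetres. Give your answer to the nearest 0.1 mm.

PW ≈ 15.0 mm

Precipitable water is the column-integrated vapour mass per unit area: PW = (1/g) Σ q̄ Δp, with q in kg/kg and Δp in Pa (1 kg/m² of water = 1 mm).
Layer 101.5–80 kPa: Δp = 215 hPa = 21500 Pa, q̄ = 0.00385 kg/kg → 0.00385 × 21500 / 9.8 = 8.45 mm
Layer 80–52 kPa: Δp = 280 hPa = 28000 Pa, q̄ = 0.00143 kg/kg → 0.00143 × 28000 / 9.8 = 4.09 mm
Layer 52–43 kPa: Δp = 90 hPa = 9000 Pa, q̄ = 0.00106 kg/kg → 0.00106 × 9000 / 9.8 = 0.97 mm
Layer 43–20 kPa: Δp = 230 hPa = 23000 Pa, q̄ = 0.000647 kg/kg → 0.000647 × 23000 / 9.8 = 1.52 mm
PW = 8.45 + 4.09 + 0.97 + 1.52 = 15.03 ≈ 15.0 mm.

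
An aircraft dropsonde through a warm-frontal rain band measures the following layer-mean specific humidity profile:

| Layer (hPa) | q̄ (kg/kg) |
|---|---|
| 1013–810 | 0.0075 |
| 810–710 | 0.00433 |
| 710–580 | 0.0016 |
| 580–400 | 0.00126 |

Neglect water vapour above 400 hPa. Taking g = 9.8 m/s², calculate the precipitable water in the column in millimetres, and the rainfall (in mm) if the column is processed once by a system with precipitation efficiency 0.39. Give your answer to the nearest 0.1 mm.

PW ≈ 24.4 mm; rainfall ≈ 9.5 mm

Precipitable water is the column-integrated vapour mass per unit area: PW = (1/g) Σ q̄ Δp, with q in kg/kg and Δp in Pa (1 kg/m² of water = 1 mm).
Layer 1013–810 hPa: Δp = 203 hPa = 20300 Pa, q̄ = 0.0075 kg/kg → 0.0075 × 20300 / 9.8 = 15.54 mm
Layer 810–710 hPa: Δp = 100 hPa = 10000 Pa, q̄ = 0.00433 kg/kg → 0.00433 × 10000 / 9.8 = 4.42 mm
Layer 710–580 hPa: Δp = 130 hPa = 13000 Pa, q̄ = 0.0016 kg/kg → 0.0016 × 13000 / 9.8 = 2.12 mm
Layer 580–400 hPa: Δp = 180 hPa = 18000 Pa, q̄ = 0.00126 kg/kg → 0.00126 × 18000 / 9.8 = 2.31 mm
PW = 15.54 + 4.42 + 2.12 + 2.31 = 24.39 ≈ 24.4 mm.
Rainfall = ε × PW = 0.39 × 24.4 = 9.5 mm.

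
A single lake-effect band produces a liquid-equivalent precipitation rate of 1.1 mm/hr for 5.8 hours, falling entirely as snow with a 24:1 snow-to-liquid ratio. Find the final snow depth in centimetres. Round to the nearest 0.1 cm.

snow depth ≈ 15.3 cm

Liquid-equivalent depth = 1.1 × 5.8 = 6.38 mm.
Snow depth = 6.38 mm × 24 = 153.12 mm = 15.3 cm.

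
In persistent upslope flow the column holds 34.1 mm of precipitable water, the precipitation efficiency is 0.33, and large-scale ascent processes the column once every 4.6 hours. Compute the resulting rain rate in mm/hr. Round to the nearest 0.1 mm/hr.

Each overturning extracts ε × PW = 0.33 × 34.1 = 11.253 mm.
Rate = ε·PW / τ = 11.253 / 4.6 h = 2.4 mm/hr.

R ≈ 2.4 mm/hr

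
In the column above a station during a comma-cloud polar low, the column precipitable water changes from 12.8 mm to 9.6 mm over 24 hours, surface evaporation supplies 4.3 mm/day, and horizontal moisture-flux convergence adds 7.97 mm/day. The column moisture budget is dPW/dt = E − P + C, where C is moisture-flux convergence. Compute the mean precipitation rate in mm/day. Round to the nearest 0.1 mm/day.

dPW/dt = (9.6 − 12.8) mm / (24/24 day) = -3.200 mm/day.
P = E + C − dPW/dt = 4.3 + (7.97) − (-3.200) = 15.5 mm/day.

P ≈ 15.5 mm/day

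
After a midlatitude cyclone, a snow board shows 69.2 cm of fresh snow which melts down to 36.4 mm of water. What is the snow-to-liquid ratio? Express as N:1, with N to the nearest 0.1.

ratio ≈ 19.0

Ratio = snow depth / SWE = 692 mm / 36.4 mm = 19.0, i.e. 19.0:1.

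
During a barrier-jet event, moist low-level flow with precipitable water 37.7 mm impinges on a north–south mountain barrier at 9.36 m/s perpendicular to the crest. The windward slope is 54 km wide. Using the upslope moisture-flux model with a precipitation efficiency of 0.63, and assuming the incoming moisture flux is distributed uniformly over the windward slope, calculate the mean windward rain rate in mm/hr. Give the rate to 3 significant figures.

Incoming column moisture flux per unit ridge length: F = V × PW = 9.36 × 37.7 = 352.872 mm·m/s.
Spread over the 54 km slope with efficiency ε = 0.63: R = ε·F/W = 0.63 × 352.872 / 54000 m = 4.117e-03 mm/s.
R = 4.117e-03 × 3600 = 14.8 mm/hr.

R ≈ 14.8 mm/hr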